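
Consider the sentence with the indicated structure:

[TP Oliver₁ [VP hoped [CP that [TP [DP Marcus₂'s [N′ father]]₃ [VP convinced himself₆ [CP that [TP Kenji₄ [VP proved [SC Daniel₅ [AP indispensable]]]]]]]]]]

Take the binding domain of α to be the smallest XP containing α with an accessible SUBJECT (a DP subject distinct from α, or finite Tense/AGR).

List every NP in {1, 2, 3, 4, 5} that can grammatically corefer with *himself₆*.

{3}

*himself* is an anaphor, so Principle A applies: it must be bound in its binding domain.
Binding domain of *himself₆*: the embedded TP, whose subject is [Marcus₂'s father]₃.
*Oliver₁* c-commands the anaphor but is outside its binding domain → cannot satisfy Principle A.
*Marcus₂* does not c-command the anaphor → cannot bind it.
*[Marcus₂'s father]₃* c-commands the anaphor within its binding domain → licit binder.
*Kenji₄* does not c-command the anaphor → cannot bind it.
*Daniel₅* does not c-command the anaphor → cannot bind it.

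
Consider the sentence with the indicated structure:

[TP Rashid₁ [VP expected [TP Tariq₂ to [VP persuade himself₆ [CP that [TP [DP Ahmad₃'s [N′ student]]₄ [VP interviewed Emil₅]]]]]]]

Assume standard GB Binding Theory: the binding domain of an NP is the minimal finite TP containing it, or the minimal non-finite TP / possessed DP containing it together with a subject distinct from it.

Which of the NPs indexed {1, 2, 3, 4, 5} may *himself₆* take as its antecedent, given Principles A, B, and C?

*himself* is an anaphor, so Principle A applies: it must be bound in its binding domain.
Binding domain of *himself₆*: the embedded TP, whose subject is Tariq₂.
*Rashid₁* c-commands the anaphor but is outside its binding domain → cannot satisfy Principle A.
*Tariq₂* c-commands the anaphor within its binding domain → licit binder.
*Ahmad₃* does not c-command the anaphor → cannot bind it.
*[Ahmad₃'s student]₄* does not c-command the anaphor → cannot bind it.
*Emil₅* does not c-command the anaphor → cannot bind it.

{2}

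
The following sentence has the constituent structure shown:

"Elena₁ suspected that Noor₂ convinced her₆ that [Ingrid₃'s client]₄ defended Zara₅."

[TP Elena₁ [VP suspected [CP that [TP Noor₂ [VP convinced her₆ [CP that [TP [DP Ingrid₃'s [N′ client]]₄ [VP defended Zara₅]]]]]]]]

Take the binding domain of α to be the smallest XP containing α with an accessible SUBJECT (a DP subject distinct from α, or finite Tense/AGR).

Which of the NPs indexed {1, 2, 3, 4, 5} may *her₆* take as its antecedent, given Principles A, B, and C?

{1}

*her* is a pronoun, so Principle B applies: it must be free in its binding domain.
Binding domain of *her₆*: the embedded TP, whose subject is Noor₂.
*Elena₁* c-commands the pronoun but from outside its binding domain, and is not c-commanded by it → coindexation permitted.
*Noor₂* c-commands the pronoun within its binding domain → coindexation would violate Principle B.
*Ingrid₃*: the pronoun c-commands this R-expression → coindexation would violate Principle C on *Ingrid₃*.
*[Ingrid₃'s client]₄*: the pronoun c-commands this R-expression → coindexation would violate Principle C on *[Ingrid₃'s client]₄*.
*Zara₅*: the pronoun c-commands this R-expression → coindexation would violate Principle C on *Zara₅*.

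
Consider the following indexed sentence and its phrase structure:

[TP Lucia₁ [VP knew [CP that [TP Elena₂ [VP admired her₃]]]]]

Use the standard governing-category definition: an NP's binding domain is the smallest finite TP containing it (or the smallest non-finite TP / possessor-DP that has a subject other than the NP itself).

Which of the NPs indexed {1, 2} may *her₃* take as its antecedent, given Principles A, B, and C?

*her* is a pronoun, so Principle B applies: it must be free in its binding domain.
Binding domain of *her₃*: the embedded TP, whose subject is Elena₂.
*Lucia₁* c-commands the pronoun but from outside its binding domain, and is not c-commanded by it → coindexation permitted.
*Elena₂* c-commands the pronoun within its binding domain → coindexation would violate Principle B.

{1}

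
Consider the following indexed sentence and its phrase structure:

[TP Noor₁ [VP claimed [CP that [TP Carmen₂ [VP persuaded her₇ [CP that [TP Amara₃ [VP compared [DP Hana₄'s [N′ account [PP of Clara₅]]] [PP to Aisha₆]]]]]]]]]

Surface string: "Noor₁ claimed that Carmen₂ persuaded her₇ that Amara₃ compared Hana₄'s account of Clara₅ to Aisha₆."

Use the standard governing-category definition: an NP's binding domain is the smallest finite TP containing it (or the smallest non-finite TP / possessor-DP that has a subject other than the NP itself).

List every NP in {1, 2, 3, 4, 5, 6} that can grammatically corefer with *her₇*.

*her* is a pronoun, so Principle B applies: it must be free in its binding domain.
Binding domain of *her₇*: the embedded TP, whose subject is Carmen₂.
*Noor₁* c-commands the pronoun but from outside its binding domain, and is not c-commanded by it → coindexation permitted.
*Carmen₂* c-commands the pronoun within its binding domain → coindexation would violate Principle B.
*Amara₃*: the pronoun c-commands this R-expression → coindexation would violate Principle C on *Amara₃*.
*Hana₄*: the pronoun c-commands this R-expression → coindexation would violate Principle C on *Hana₄*.
*Clara₅*: the pronoun c-commands this R-expression → coindexation would violate Principle C on *Clara₅*.
*Aisha₆*: the pronoun c-commands this R-expression → coindexation would violate Principle C on *Aisha₆*.

{1}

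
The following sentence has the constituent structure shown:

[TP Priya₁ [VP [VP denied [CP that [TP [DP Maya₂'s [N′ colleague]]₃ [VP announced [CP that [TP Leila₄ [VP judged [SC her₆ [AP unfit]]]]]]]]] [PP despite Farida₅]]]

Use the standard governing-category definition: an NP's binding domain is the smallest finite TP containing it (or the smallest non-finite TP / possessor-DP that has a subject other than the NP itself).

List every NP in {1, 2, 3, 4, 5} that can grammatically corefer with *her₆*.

*her* is a pronoun, so Principle B applies: it must be free in its binding domain.
Binding domain of *her₆*: the embedded TP, whose subject is Leila₄.
*Priya₁* c-commands the pronoun but from outside its binding domain, and is not c-commanded by it → coindexation permitted.
*Maya₂* and the pronoun do not c-command one another → neither Principle B nor Principle C is at stake; coindexation permitted.
*[Maya₂'s colleague]₃* c-commands the pronoun but from outside its binding domain, and is not c-commanded by it → coindexation permitted.
*Leila₄* c-commands the pronoun within its binding domain → coindexation would violate Principle B.
*Farida₅* and the pronoun do not c-command one another → neither Principle B nor Principle C is at stake; coindexation permitted.

{1, 2, 3, 5}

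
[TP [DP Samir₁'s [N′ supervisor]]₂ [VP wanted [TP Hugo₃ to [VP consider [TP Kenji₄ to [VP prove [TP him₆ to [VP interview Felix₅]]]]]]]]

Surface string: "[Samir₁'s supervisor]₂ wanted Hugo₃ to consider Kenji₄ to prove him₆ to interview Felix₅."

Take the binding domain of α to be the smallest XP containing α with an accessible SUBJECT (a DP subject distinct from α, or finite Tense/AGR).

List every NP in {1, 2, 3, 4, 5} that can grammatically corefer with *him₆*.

{1, 2, 3}

*him* is a pronoun, so Principle B applies: it must be free in its binding domain.
Binding domain of *him₆*: the embedded TP, whose subject is Kenji₄.
*Samir₁* and the pronoun do not c-command one another → neither Principle B nor Principle C is at stake; coindexation permitted.
*[Samir₁'s supervisor]₂* c-commands the pronoun but from outside its binding domain, and is not c-commanded by it → coindexation permitted.
*Hugo₃* c-commands the pronoun but from outside its binding domain, and is not c-commanded by it → coindexation permitted.
*Kenji₄* c-commands the pronoun within its binding domain → coindexation would violate Principle B.
*Felix₅*: the pronoun c-commands this R-expression → coindexation would violate Principle C on *Felix₅*.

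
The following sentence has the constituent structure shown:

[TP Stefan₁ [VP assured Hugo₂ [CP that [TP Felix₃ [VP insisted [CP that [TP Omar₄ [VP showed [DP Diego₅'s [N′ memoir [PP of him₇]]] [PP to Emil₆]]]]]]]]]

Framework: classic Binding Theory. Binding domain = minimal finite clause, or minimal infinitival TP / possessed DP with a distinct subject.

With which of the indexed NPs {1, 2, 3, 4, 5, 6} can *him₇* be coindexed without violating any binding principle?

*him* is a pronoun, so Principle B applies: it must be free in its binding domain.
Binding domain of *him₇*: the possessed DP, whose subject is Diego₅.
*Stefan₁* c-commands the pronoun but from outside its binding domain, and is not c-commanded by it → coindexation permitted.
*Hugo₂* c-commands the pronoun but from outside its binding domain, and is not c-commanded by it → coindexation permitted.
*Felix₃* c-commands the pronoun but from outside its binding domain, and is not c-commanded by it → coindexation permitted.
*Omar₄* c-commands the pronoun but from outside its binding domain, and is not c-commanded by it → coindexation permitted.
*Diego₅* c-commands the pronoun within its binding domain → coindexation would violate Principle B.
*Emil₆* and the pronoun do not c-command one another → neither Principle B nor Principle C is at stake; coindexation permitted.

{1, 2, 3, 4, 6}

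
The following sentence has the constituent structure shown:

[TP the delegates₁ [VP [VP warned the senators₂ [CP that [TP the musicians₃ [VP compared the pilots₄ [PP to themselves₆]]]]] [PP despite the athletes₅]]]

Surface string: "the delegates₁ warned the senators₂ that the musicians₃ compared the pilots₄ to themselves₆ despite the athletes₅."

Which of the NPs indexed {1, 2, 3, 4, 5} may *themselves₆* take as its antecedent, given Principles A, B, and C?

{3, 4}

*themselves* is an anaphor, so Principle A applies: it must be bound in its binding domain.
Binding domain of *themselves₆*: the embedded TP, whose subject is the musicians₃.
*the delegates₁* c-commands the anaphor but is outside its binding domain → cannot satisfy Principle A.
*the senators₂* c-commands the anaphor but is outside its binding domain → cannot satisfy Principle A.
*the musicians₃* c-commands the anaphor within its binding domain → licit binder.
*the pilots₄* c-commands the anaphor within its binding domain → licit binder.
*the athletes₅* does not c-command the anaphor → cannot bind it.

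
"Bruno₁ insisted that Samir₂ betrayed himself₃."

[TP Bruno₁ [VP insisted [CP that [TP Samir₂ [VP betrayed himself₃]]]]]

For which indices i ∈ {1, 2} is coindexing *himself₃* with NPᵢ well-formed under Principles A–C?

*himself* is an anaphor, so Principle A applies: it must be bound in its binding domain.
Binding domain of *himself₃*: the embedded TP, whose subject is Samir₂.
*Bruno₁* c-commands the anaphor but is outside its binding domain → cannot satisfy Principle A.
*Samir₂* c-commands the anaphor within its binding domain → licit binder.

{2}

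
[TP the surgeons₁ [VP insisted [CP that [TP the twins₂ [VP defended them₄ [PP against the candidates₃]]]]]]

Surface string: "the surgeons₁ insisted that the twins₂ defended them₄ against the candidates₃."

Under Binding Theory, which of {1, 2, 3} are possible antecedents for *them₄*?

*them* is a pronoun, so Principle B applies: it must be free in its binding domain.
Binding domain of *them₄*: the embedded TP, whose subject is the twins₂.
*the surgeons₁* c-commands the pronoun but from outside its binding domain, and is not c-commanded by it → coindexation permitted.
*the twins₂* c-commands the pronoun within its binding domain → coindexation would violate Principle B.
*the candidates₃*: the pronoun c-commands this R-expression → coindexation would violate Principle C on *the candidates₃*.

{1}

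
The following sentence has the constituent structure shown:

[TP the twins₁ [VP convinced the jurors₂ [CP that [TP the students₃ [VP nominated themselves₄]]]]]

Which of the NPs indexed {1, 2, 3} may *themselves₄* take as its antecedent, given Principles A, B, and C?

*themselves* is an anaphor, so Principle A applies: it must be bound in its binding domain.
Binding domain of *themselves₄*: the embedded TP, whose subject is the students₃.
*the twins₁* c-commands the anaphor but is outside its binding domain → cannot satisfy Principle A.
*the jurors₂* c-commands the anaphor but is outside its binding domain → cannot satisfy Principle A.
*the students₃* c-commands the anaphor within its binding domain → licit binder.

{3}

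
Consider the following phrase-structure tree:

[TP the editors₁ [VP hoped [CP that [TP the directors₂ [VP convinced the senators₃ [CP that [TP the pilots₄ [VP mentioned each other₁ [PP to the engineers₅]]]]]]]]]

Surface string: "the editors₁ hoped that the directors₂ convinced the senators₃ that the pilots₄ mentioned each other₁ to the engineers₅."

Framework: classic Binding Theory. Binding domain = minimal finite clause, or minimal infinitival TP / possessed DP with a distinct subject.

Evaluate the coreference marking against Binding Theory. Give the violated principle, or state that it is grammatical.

Principle A

The two coindexed NPs are *the editors₁* and *each other₁*.
*each other₁* is an anaphor. Principle A requires it to be bound within its binding domain — the embedded TP, whose subject is the pilots₄.
Within that domain it is c-commanded by *the pilots₄*, which does not share its index.
*the editors₁* does c-command the anaphor, but from outside its binding domain.
The anaphor is unbound in its domain → Principle A violation.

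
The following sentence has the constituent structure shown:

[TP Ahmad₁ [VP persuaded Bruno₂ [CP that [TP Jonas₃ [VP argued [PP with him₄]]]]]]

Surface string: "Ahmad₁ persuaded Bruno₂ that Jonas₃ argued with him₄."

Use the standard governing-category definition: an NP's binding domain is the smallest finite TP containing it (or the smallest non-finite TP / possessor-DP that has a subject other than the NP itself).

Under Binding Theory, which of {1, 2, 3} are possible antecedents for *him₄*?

*him* is a pronoun, so Principle B applies: it must be free in its binding domain.
Binding domain of *him₄*: the embedded TP, whose subject is Jonas₃.
*Ahmad₁* c-commands the pronoun but from outside its binding domain, and is not c-commanded by it → coindexation permitted.
*Bruno₂* c-commands the pronoun but from outside its binding domain, and is not c-commanded by it → coindexation permitted.
*Jonas₃* c-commands the pronoun within its binding domain → coindexation would violate Principle B.

{1, 2}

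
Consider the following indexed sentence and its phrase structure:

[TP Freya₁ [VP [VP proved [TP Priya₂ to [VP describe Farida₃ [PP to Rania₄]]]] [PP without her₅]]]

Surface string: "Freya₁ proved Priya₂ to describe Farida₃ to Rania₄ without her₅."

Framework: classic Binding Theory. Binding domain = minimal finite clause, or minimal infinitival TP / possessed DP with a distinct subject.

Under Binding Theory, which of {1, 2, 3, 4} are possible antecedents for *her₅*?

{2, 3, 4}

*her* is a pronoun, so Principle B applies: it must be free in its binding domain.
Binding domain of *her₅*: the matrix TP, whose subject is Freya₁.
*Freya₁* c-commands the pronoun within its binding domain → coindexation would violate Principle B.
*Priya₂* and the pronoun do not c-command one another → neither Principle B nor Principle C is at stake; coindexation permitted.
*Farida₃* and the pronoun do not c-command one another → neither Principle B nor Principle C is at stake; coindexation permitted.
*Rania₄* and the pronoun do not c-command one another → neither Principle B nor Principle C is at stake; coindexation permitted.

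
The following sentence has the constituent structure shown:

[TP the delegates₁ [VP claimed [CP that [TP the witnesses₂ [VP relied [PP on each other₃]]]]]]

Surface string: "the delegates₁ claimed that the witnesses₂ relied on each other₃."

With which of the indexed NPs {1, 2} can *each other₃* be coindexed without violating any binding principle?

*each other* is an anaphor, so Principle A applies: it must be bound in its binding domain.
Binding domain of *each other₃*: the embedded TP, whose subject is the witnesses₂.
*the delegates₁* c-commands the anaphor but is outside its binding domain → cannot satisfy Principle A.
*the witnesses₂* c-commands the anaphor within its binding domain → licit binder.

{2}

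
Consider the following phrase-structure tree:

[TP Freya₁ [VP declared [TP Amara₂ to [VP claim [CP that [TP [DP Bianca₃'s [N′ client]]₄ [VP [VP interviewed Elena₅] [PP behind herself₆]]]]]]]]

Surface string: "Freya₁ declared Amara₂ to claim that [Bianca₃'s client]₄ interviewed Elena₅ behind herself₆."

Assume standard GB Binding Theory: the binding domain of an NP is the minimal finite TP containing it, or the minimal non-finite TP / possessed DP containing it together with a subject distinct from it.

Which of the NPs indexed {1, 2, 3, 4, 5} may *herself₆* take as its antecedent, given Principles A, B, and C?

{4}

*herself* is an anaphor, so Principle A applies: it must be bound in its binding domain.
Binding domain of *herself₆*: the embedded TP, whose subject is [Bianca₃'s client]₄.
*Freya₁* c-commands the anaphor but is outside its binding domain → cannot satisfy Principle A.
*Amara₂* c-commands the anaphor but is outside its binding domain → cannot satisfy Principle A.
*Bianca₃* does not c-command the anaphor → cannot bind it.
*[Bianca₃'s client]₄* c-commands the anaphor within its binding domain → licit binder.
*Elena₅* does not c-command the anaphor → cannot bind it.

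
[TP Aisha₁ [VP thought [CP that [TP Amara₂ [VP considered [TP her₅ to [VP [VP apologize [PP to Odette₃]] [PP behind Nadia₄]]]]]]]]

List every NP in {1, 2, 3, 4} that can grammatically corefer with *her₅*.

{1}

*her* is a pronoun, so Principle B applies: it must be free in its binding domain.
Binding domain of *her₅*: the embedded TP, whose subject is Amara₂.
*Aisha₁* c-commands the pronoun but from outside its binding domain, and is not c-commanded by it → coindexation permitted.
*Amara₂* c-commands the pronoun within its binding domain → coindexation would violate Principle B.
*Odette₃*: the pronoun c-commands this R-expression → coindexation would violate Principle C on *Odette₃*.
*Nadia₄*: the pronoun c-commands this R-expression → coindexation would violate Principle C on *Nadia₄*.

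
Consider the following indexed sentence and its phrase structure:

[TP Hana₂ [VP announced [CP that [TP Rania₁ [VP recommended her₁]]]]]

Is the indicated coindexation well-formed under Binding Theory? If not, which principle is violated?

Principle B

The two coindexed NPs are *Rania₁* and *her₁*.
*her₁* is a pronoun. Its binding domain is the embedded TP, whose subject is Rania₁.
*Rania₁* c-commands it within that domain and carries the same index.
The pronoun is locally bound → Principle B violation.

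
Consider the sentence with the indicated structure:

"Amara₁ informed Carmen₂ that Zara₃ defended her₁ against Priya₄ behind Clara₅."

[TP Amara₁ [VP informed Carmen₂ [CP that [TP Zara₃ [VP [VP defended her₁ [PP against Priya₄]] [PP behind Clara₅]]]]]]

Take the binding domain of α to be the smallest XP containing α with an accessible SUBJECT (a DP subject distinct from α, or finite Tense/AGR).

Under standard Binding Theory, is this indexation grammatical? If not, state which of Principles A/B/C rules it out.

The two coindexed NPs are *Amara₁* and *her₁*.
*her₁* is a pronoun; its binding domain is the embedded TP, whose subject is Zara₃. Within that domain it is c-commanded only by *Zara₃*, which carries a different index — the pronoun is free locally, so Principle B holds.
*Amara₁* is an R-expression; *her₁* does not c-command it, and no other NP shares its index, so Principle C is satisfied.
All principles are respected.

grammatical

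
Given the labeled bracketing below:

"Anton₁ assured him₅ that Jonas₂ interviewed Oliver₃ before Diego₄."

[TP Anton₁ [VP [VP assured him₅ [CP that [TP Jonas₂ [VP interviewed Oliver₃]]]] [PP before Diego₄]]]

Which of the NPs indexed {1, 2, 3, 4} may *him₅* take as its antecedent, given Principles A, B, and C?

*him* is a pronoun, so Principle B applies: it must be free in its binding domain.
Binding domain of *him₅*: the matrix TP, whose subject is Anton₁.
*Anton₁* c-commands the pronoun within its binding domain → coindexation would violate Principle B.
*Jonas₂*: the pronoun c-commands this R-expression → coindexation would violate Principle C on *Jonas₂*.
*Oliver₃*: the pronoun c-commands this R-expression → coindexation would violate Principle C on *Oliver₃*.
*Diego₄* and the pronoun do not c-command one another → neither Principle B nor Principle C is at stake; coindexation permitted.

{4}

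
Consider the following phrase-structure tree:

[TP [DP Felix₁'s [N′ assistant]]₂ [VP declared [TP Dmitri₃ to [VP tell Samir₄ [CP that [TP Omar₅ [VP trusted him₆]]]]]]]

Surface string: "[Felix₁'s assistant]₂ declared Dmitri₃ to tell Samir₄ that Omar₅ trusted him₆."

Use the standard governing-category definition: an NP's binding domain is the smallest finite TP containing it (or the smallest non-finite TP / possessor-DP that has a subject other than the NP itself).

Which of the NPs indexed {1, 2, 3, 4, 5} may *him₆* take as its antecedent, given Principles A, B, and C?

*him* is a pronoun, so Principle B applies: it must be free in its binding domain.
Binding domain of *him₆*: the embedded TP, whose subject is Omar₅.
*Felix₁* and the pronoun do not c-command one another → neither Principle B nor Principle C is at stake; coindexation permitted.
*[Felix₁'s assistant]₂* c-commands the pronoun but from outside its binding domain, and is not c-commanded by it → coindexation permitted.
*Dmitri₃* c-commands the pronoun but from outside its binding domain, and is not c-commanded by it → coindexation permitted.
*Samir₄* c-commands the pronoun but from outside its binding domain, and is not c-commanded by it → coindexation permitted.
*Omar₅* c-commands the pronoun within its binding domain → coindexation would violate Principle B.

{1, 2, 3, 4}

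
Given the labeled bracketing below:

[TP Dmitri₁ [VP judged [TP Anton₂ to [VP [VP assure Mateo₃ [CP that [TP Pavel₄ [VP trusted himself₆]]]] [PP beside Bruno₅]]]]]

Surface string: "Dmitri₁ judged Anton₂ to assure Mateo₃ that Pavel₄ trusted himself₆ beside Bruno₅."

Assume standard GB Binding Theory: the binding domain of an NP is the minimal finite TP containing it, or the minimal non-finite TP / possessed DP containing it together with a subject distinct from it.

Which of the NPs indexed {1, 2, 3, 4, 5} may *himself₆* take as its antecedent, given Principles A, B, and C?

{4}

*himself* is an anaphor, so Principle A applies: it must be bound in its binding domain.
Binding domain of *himself₆*: the embedded TP, whose subject is Pavel₄.
*Dmitri₁* c-commands the anaphor but is outside its binding domain → cannot satisfy Principle A.
*Anton₂* c-commands the anaphor but is outside its binding domain → cannot satisfy Principle A.
*Mateo₃* c-commands the anaphor but is outside its binding domain → cannot satisfy Principle A.
*Pavel₄* c-commands the anaphor within its binding domain → licit binder.
*Bruno₅* does not c-command the anaphor → cannot bind it.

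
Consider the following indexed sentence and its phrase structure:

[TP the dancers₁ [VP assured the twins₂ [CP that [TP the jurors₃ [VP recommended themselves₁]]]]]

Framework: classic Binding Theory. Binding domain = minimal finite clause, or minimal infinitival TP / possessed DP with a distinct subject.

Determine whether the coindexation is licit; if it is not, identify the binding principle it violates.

The two coindexed NPs are *the dancers₁* and *themselves₁*.
*themselves₁* is an anaphor. Principle A requires it to be bound within its binding domain — the embedded TP, whose subject is the jurors₃.
Within that domain it is c-commanded by *the jurors₃*, which does not share its index.
*the dancers₁* does c-command the anaphor, but from outside its binding domain.
The anaphor is unbound in its domain → Principle A violation.

Principle A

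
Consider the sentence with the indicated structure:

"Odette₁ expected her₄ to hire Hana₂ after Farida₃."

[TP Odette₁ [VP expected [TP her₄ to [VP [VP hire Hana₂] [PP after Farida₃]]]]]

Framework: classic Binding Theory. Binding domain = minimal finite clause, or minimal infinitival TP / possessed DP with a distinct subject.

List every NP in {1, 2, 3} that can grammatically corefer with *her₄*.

*her* is a pronoun, so Principle B applies: it must be free in its binding domain.
Binding domain of *her₄*: the matrix TP, whose subject is Odette₁.
*Odette₁* c-commands the pronoun within its binding domain → coindexation would violate Principle B.
*Hana₂*: the pronoun c-commands this R-expression → coindexation would violate Principle C on *Hana₂*.
*Farida₃*: the pronoun c-commands this R-expression → coindexation would violate Principle C on *Farida₃*.

none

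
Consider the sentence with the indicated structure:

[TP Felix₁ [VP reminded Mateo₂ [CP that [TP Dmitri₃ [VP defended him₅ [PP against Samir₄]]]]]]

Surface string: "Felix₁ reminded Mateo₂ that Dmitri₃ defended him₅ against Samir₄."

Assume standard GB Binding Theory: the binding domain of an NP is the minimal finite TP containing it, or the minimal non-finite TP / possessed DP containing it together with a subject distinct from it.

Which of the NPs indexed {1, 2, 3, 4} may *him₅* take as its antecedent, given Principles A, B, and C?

{1, 2}

*him* is a pronoun, so Principle B applies: it must be free in its binding domain.
Binding domain of *him₅*: the embedded TP, whose subject is Dmitri₃.
*Felix₁* c-commands the pronoun but from outside its binding domain, and is not c-commanded by it → coindexation permitted.
*Mateo₂* c-commands the pronoun but from outside its binding domain, and is not c-commanded by it → coindexation permitted.
*Dmitri₃* c-commands the pronoun within its binding domain → coindexation would violate Principle B.
*Samir₄*: the pronoun c-commands this R-expression → coindexation would violate Principle C on *Samir₄*.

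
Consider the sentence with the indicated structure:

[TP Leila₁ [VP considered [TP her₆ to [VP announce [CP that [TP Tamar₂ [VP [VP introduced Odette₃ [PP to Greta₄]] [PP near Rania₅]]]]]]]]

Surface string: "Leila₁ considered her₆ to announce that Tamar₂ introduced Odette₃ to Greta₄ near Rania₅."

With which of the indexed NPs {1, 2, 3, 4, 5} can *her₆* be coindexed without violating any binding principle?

none

*her* is a pronoun, so Principle B applies: it must be free in its binding domain.
Binding domain of *her₆*: the matrix TP, whose subject is Leila₁.
*Leila₁* c-commands the pronoun within its binding domain → coindexation would violate Principle B.
*Tamar₂*: the pronoun c-commands this R-expression → coindexation would violate Principle C on *Tamar₂*.
*Odette₃*: the pronoun c-commands this R-expression → coindexation would violate Principle C on *Odette₃*.
*Greta₄*: the pronoun c-commands this R-expression → coindexation would violate Principle C on *Greta₄*.
*Rania₅*: the pronoun c-commands this R-expression → coindexation would violate Principle C on *Rania₅*.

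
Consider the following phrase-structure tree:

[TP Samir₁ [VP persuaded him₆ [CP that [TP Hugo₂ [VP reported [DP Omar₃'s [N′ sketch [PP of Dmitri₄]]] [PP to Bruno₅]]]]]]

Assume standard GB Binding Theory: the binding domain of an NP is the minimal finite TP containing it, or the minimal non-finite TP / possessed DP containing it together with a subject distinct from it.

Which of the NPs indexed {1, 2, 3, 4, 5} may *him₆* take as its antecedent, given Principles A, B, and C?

none

*him* is a pronoun, so Principle B applies: it must be free in its binding domain.
Binding domain of *him₆*: the matrix TP, whose subject is Samir₁.
*Samir₁* c-commands the pronoun within its binding domain → coindexation would violate Principle B.
*Hugo₂*: the pronoun c-commands this R-expression → coindexation would violate Principle C on *Hugo₂*.
*Omar₃*: the pronoun c-commands this R-expression → coindexation would violate Principle C on *Omar₃*.
*Dmitri₄*: the pronoun c-commands this R-expression → coindexation would violate Principle C on *Dmitri₄*.
*Bruno₅*: the pronoun c-commands this R-expression → coindexation would violate Principle C on *Bruno₅*.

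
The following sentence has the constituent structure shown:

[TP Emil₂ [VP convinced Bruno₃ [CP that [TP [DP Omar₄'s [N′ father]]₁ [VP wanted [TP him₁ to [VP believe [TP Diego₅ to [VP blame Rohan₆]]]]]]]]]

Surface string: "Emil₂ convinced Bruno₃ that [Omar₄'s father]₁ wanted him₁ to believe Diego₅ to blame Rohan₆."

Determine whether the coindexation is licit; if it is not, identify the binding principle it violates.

The two coindexed NPs are *[Omar₄'s father]₁* and *him₁*.
*him₁* is a pronoun. Its binding domain is the embedded TP, whose subject is [Omar₄'s father]₁.
*[Omar₄'s father]₁* c-commands it within that domain and carries the same index.
The pronoun is locally bound → Principle B violation.

Principle B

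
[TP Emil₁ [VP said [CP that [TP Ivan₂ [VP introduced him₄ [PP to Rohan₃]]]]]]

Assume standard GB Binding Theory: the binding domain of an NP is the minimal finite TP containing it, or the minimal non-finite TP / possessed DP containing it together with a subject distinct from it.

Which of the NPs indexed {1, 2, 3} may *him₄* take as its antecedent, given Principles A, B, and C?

{1}

*him* is a pronoun, so Principle B applies: it must be free in its binding domain.
Binding domain of *him₄*: the embedded TP, whose subject is Ivan₂.
*Emil₁* c-commands the pronoun but from outside its binding domain, and is not c-commanded by it → coindexation permitted.
*Ivan₂* c-commands the pronoun within its binding domain → coindexation would violate Principle B.
*Rohan₃*: the pronoun c-commands this R-expression → coindexation would violate Principle C on *Rohan₃*.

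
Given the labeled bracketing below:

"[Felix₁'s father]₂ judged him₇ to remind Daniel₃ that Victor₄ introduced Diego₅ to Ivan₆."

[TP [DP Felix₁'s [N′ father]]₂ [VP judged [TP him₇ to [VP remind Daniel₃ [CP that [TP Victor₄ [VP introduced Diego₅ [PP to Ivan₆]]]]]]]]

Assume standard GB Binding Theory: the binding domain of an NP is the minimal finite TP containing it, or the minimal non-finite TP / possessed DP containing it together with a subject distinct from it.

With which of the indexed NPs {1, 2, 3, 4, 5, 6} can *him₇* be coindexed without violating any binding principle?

{1}

*him* is a pronoun, so Principle B applies: it must be free in its binding domain.
Binding domain of *him₇*: the matrix TP, whose subject is [Felix₁'s father]₂.
*Felix₁* and the pronoun do not c-command one another → neither Principle B nor Principle C is at stake; coindexation permitted.
*[Felix₁'s father]₂* c-commands the pronoun within its binding domain → coindexation would violate Principle B.
*Daniel₃*: the pronoun c-commands this R-expression → coindexation would violate Principle C on *Daniel₃*.
*Victor₄*: the pronoun c-commands this R-expression → coindexation would violate Principle C on *Victor₄*.
*Diego₅*: the pronoun c-commands this R-expression → coindexation would violate Principle C on *Diego₅*.
*Ivan₆*: the pronoun c-commands this R-expression → coindexation would violate Principle C on *Ivan₆*.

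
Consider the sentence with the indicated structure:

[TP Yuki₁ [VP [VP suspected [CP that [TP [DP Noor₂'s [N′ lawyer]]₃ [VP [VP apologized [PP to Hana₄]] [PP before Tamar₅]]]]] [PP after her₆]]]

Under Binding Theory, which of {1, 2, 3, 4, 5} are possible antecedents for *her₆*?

{2, 3, 4, 5}

*her* is a pronoun, so Principle B applies: it must be free in its binding domain.
Binding domain of *her₆*: the matrix TP, whose subject is Yuki₁.
*Yuki₁* c-commands the pronoun within its binding domain → coindexation would violate Principle B.
*Noor₂* and the pronoun do not c-command one another → neither Principle B nor Principle C is at stake; coindexation permitted.
*[Noor₂'s lawyer]₃* and the pronoun do not c-command one another → neither Principle B nor Principle C is at stake; coindexation permitted.
*Hana₄* and the pronoun do not c-command one another → neither Principle B nor Principle C is at stake; coindexation permitted.
*Tamar₅* and the pronoun do not c-command one another → neither Principle B nor Principle C is at stake; coindexation permitted.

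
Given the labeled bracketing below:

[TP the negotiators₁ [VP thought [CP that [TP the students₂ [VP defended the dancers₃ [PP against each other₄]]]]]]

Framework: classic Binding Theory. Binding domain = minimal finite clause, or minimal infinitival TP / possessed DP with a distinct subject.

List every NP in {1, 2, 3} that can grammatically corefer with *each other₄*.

{2, 3}

*each other* is an anaphor, so Principle A applies: it must be bound in its binding domain.
Binding domain of *each other₄*: the embedded TP, whose subject is the students₂.
*the negotiators₁* c-commands the anaphor but is outside its binding domain → cannot satisfy Principle A.
*the students₂* c-commands the anaphor within its binding domain → licit binder.
*the dancers₃* c-commands the anaphor within its binding domain → licit binder.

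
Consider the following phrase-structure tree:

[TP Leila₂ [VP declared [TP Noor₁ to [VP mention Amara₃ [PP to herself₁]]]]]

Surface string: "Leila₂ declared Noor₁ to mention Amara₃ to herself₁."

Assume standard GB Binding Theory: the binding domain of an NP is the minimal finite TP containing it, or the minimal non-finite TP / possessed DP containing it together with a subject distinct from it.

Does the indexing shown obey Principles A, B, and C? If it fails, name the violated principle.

The two coindexed NPs are *Noor₁* and *herself₁*.
*herself₁* is an anaphor; its binding domain is the embedded TP, whose subject is Noor₁. *Noor₁* c-commands it within that domain and shares its index, so Principle A is satisfied.
*Noor₁* is an R-expression; *herself₁* does not c-command it, and no other NP shares its index, so Principle C is satisfied.
All principles are respected.

grammatical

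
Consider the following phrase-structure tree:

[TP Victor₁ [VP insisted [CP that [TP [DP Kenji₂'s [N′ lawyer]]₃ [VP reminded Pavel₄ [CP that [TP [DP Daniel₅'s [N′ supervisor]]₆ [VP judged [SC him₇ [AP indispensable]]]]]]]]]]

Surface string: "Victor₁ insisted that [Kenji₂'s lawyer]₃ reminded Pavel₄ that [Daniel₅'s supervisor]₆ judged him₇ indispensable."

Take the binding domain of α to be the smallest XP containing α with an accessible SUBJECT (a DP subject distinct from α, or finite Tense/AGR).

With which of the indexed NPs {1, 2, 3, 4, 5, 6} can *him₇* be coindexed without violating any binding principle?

*him* is a pronoun, so Principle B applies: it must be free in its binding domain.
Binding domain of *him₇*: the embedded TP, whose subject is [Daniel₅'s supervisor]₆.
*Victor₁* c-commands the pronoun but from outside its binding domain, and is not c-commanded by it → coindexation permitted.
*Kenji₂* and the pronoun do not c-command one another → neither Principle B nor Principle C is at stake; coindexation permitted.
*[Kenji₂'s lawyer]₃* c-commands the pronoun but from outside its binding domain, and is not c-commanded by it → coindexation permitted.
*Pavel₄* c-commands the pronoun but from outside its binding domain, and is not c-commanded by it → coindexation permitted.
*Daniel₅* and the pronoun do not c-command one another → neither Principle B nor Principle C is at stake; coindexation permitted.
*[Daniel₅'s supervisor]₆* c-commands the pronoun within its binding domain → coindexation would violate Principle B.

{1, 2, 3, 4, 5}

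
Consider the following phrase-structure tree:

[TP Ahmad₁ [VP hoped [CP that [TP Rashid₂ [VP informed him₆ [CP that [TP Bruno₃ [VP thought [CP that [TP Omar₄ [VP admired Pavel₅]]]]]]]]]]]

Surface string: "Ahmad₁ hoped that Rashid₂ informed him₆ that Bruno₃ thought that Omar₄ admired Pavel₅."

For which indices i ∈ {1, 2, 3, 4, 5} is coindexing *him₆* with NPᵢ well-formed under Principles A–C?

{1}

*him* is a pronoun, so Principle B applies: it must be free in its binding domain.
Binding domain of *him₆*: the embedded TP, whose subject is Rashid₂.
*Ahmad₁* c-commands the pronoun but from outside its binding domain, and is not c-commanded by it → coindexation permitted.
*Rashid₂* c-commands the pronoun within its binding domain → coindexation would violate Principle B.
*Bruno₃*: the pronoun c-commands this R-expression → coindexation would violate Principle C on *Bruno₃*.
*Omar₄*: the pronoun c-commands this R-expression → coindexation would violate Principle C on *Omar₄*.
*Pavel₅*: the pronoun c-commands this R-expression → coindexation would violate Principle C on *Pavel₅*.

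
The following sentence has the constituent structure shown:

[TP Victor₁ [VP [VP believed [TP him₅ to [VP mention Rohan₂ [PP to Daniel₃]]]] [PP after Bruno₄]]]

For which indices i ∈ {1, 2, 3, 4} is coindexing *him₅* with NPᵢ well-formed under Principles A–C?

{4}

*him* is a pronoun, so Principle B applies: it must be free in its binding domain.
Binding domain of *him₅*: the matrix TP, whose subject is Victor₁.
*Victor₁* c-commands the pronoun within its binding domain → coindexation would violate Principle B.
*Rohan₂*: the pronoun c-commands this R-expression → coindexation would violate Principle C on *Rohan₂*.
*Daniel₃*: the pronoun c-commands this R-expression → coindexation would violate Principle C on *Daniel₃*.
*Bruno₄* and the pronoun do not c-command one another → neither Principle B nor Principle C is at stake; coindexation permitted.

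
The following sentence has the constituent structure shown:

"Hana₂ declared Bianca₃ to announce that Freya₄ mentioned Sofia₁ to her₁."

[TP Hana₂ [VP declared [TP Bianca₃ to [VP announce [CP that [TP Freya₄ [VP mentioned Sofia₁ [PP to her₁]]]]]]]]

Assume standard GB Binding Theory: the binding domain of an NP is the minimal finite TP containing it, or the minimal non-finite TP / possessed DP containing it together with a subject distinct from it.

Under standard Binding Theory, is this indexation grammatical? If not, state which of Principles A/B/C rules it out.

The two coindexed NPs are *Sofia₁* and *her₁*.
*her₁* is a pronoun. Its binding domain is the embedded TP, whose subject is Freya₄.
*Sofia₁* c-commands it within that domain and carries the same index.
The pronoun is locally bound → Principle B violation.

Principle B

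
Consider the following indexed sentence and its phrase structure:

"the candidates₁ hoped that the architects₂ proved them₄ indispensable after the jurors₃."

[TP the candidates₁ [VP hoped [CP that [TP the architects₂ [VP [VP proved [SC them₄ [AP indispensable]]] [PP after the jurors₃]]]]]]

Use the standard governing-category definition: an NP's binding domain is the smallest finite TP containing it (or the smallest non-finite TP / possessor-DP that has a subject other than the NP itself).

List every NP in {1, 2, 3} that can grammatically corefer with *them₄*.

{1, 3}

*them* is a pronoun, so Principle B applies: it must be free in its binding domain.
Binding domain of *them₄*: the embedded TP, whose subject is the architects₂.
*the candidates₁* c-commands the pronoun but from outside its binding domain, and is not c-commanded by it → coindexation permitted.
*the architects₂* c-commands the pronoun within its binding domain → coindexation would violate Principle B.
*the jurors₃* and the pronoun do not c-command one another → neither Principle B nor Principle C is at stake; coindexation permitted.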